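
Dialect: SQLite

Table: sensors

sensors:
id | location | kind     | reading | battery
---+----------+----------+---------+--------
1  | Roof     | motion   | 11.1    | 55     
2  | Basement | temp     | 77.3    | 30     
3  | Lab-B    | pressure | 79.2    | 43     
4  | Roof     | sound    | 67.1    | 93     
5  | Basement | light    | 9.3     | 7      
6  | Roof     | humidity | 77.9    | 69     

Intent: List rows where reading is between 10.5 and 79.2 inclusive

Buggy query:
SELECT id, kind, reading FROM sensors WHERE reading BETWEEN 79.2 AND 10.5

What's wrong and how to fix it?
Bug: BETWEEN expects the lower bound first; with 79.2 AND 10.5 the range is empty

Fix: Write BETWEEN 10.5 AND 79.2

Corrected query:
SELECT id, kind, reading FROM sensors WHERE reading BETWEEN 10.5 AND 79.2

Result:
id | kind     | reading
---+----------+--------
1  | motion   | 11.1   
2  | temp     | 77.3   
3  | pressure | 79.2   
4  | sound    | 67.1   
6  | humidity | 77.9   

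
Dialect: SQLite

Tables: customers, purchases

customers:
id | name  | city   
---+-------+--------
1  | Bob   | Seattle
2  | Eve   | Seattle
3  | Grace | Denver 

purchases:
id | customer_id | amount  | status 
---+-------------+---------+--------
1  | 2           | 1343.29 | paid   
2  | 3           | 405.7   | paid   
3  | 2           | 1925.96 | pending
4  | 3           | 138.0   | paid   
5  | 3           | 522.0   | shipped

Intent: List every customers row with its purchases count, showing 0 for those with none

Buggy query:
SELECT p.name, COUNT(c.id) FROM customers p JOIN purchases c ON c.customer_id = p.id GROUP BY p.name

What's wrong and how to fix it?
Bug: INNER JOIN drops customers rows that have no matching purchases rows

Fix: Switch to LEFT JOIN to retain unmatched parent rows

Corrected query:
SELECT p.name, COUNT(c.id) FROM customers p LEFT JOIN purchases c ON c.customer_id = p.id GROUP BY p.name

Result:
name  | COUNT(c.id)
------+------------
Bob   | 0          
Eve   | 2          
Grace | 3          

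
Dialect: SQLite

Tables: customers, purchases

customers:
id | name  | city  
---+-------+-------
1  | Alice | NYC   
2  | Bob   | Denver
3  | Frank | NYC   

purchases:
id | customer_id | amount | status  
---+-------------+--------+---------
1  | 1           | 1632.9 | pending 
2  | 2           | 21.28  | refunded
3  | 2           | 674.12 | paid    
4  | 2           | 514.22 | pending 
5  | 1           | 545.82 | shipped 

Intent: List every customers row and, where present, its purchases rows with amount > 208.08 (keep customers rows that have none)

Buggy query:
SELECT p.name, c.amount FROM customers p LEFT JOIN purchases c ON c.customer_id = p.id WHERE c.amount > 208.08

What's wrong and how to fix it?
Bug: A WHERE condition on the right-hand table after LEFT JOIN drops unmatched parents

Fix: Move the right-table condition into the ON clause so unmatched parents are kept

Corrected query:
SELECT p.name, c.amount FROM customers p LEFT JOIN purchases c ON c.customer_id = p.id AND c.amount > 208.08

Result:
name  | amount
------+-------
Alice | 545.82
Alice | 1632.9
Bob   | 514.22
Bob   | 674.12
Frank | NULL  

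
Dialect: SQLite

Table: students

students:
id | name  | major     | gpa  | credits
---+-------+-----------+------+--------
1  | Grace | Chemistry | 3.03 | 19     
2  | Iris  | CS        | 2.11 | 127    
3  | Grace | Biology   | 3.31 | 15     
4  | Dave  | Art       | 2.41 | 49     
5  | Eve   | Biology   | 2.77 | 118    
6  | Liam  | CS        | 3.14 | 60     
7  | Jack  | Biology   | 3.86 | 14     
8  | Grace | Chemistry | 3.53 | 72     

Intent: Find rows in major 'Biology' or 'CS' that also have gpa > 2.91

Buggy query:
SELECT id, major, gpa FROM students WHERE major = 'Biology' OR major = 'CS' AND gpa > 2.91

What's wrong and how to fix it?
Bug: Without parentheses, AND is evaluated before OR, so the gpa filter only applies to the 'CS' branch

Fix: Add parentheses around the OR so the AND applies to both alternatives

Corrected query:
SELECT id, major, gpa FROM students WHERE (major = 'Biology' OR major = 'CS') AND gpa > 2.91

Result:
id | major   | gpa 
---+---------+-----
3  | Biology | 3.31
6  | CS      | 3.14
7  | Biology | 3.86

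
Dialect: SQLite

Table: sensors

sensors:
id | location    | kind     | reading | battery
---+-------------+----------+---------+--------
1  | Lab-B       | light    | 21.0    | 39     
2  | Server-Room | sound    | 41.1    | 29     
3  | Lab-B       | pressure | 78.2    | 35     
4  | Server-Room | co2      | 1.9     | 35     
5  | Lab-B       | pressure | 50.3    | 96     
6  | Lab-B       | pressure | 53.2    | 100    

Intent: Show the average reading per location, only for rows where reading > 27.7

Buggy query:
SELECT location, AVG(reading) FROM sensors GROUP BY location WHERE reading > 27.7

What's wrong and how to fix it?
Bug: Row-level WHERE must come before GROUP BY in the clause order

Fix: Place WHERE between FROM and GROUP BY

Corrected query:
SELECT location, AVG(reading) FROM sensors WHERE reading > 27.7 GROUP BY location

Result:
location    | AVG(reading)
------------+-------------
Lab-B       | 60.566667   
Server-Room | 41.1        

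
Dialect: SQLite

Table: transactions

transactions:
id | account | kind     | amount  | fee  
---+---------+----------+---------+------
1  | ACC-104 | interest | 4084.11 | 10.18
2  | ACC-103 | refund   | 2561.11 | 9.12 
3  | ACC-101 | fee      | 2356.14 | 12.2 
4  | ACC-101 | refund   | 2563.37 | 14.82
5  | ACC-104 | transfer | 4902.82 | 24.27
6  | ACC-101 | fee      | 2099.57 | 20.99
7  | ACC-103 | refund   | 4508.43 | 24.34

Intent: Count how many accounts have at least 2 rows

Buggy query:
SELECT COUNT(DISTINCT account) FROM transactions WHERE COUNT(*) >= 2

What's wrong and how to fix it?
Bug: WHERE filters individual rows, not groups, so a group-level COUNT is invalid there

Fix: Use a subquery that GROUPs and filters with HAVING, then count its rows

Corrected query:
SELECT COUNT(*) FROM (SELECT account FROM transactions GROUP BY account HAVING COUNT(*) >= 2)

Result:
COUNT(*)
--------
3       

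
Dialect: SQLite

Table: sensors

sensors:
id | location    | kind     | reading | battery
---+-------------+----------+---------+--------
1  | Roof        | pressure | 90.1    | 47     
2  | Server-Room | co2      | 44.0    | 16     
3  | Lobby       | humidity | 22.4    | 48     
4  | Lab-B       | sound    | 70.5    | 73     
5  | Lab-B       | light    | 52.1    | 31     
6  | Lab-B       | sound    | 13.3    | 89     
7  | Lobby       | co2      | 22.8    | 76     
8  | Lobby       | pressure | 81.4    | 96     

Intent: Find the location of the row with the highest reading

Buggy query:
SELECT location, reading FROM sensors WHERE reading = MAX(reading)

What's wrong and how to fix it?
Bug: WHERE is evaluated per row; an aggregate over the whole table isn't defined there

Fix: Use a subquery: WHERE reading = (SELECT MAX(reading) FROM sensors)

Corrected query:
SELECT location, reading FROM sensors WHERE reading = (SELECT MAX(reading) FROM sensors)

Result:
location | reading
---------+--------
Roof     | 90.1   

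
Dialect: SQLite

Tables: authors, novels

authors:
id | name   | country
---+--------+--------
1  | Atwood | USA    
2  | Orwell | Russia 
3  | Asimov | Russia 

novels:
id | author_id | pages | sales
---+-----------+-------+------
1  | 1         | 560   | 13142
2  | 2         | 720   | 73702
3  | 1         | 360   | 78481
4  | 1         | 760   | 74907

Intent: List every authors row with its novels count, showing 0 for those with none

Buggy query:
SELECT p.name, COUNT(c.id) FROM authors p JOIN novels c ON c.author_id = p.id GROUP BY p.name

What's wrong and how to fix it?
Bug: An inner join excludes parents with zero children

Fix: Switch to LEFT JOIN to retain unmatched parent rows

Corrected query:
SELECT p.name, COUNT(c.id) FROM authors p LEFT JOIN novels c ON c.author_id = p.id GROUP BY p.name

Result:
name   | COUNT(c.id)
-------+------------
Asimov | 0          
Atwood | 3          
Orwell | 1          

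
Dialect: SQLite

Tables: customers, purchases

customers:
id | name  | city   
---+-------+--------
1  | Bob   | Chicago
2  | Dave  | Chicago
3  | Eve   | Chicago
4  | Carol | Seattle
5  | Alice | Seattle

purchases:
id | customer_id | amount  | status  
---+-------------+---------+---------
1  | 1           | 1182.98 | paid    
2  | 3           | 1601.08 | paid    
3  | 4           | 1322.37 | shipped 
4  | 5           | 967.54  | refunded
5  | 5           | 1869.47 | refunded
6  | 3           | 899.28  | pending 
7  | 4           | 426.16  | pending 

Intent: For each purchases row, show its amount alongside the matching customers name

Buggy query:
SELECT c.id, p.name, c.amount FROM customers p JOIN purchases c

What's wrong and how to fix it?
Bug: Missing join condition: each purchases row is matched to all customers rows instead of just its own

Fix: Specify the join condition linking the foreign key to the parent id

Corrected query:
SELECT c.id, p.name, c.amount FROM customers p JOIN purchases c ON c.customer_id = p.id

Result:
id | name  | amount 
---+-------+--------
1  | Bob   | 1182.98
2  | Eve   | 1601.08
3  | Carol | 1322.37
4  | Alice | 967.54 
5  | Alice | 1869.47
6  | Eve   | 899.28 
7  | Carol | 426.16 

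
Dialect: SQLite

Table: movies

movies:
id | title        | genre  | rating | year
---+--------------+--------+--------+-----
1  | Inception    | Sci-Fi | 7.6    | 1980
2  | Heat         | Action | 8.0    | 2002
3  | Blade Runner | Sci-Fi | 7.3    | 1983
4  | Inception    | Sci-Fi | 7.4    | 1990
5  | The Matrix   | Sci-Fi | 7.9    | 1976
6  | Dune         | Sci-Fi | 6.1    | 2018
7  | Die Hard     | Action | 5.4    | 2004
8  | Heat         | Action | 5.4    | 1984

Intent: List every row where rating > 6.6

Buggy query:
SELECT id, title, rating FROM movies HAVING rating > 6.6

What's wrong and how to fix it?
Bug: HAVING filters the output of aggregation, but this query has no GROUP BY and no aggregate functions, so SQLite rejects it (HAVING clause on a non-aggregate query); the condition here is per row

Fix: Replace HAVING with WHERE since the condition applies to individual rows

Corrected query:
SELECT id, title, rating FROM movies WHERE rating > 6.6

Result:
id | title        | rating
---+--------------+-------
1  | Inception    | 7.6   
2  | Heat         | 8     
3  | Blade Runner | 7.3   
4  | Inception    | 7.4   
5  | The Matrix   | 7.9   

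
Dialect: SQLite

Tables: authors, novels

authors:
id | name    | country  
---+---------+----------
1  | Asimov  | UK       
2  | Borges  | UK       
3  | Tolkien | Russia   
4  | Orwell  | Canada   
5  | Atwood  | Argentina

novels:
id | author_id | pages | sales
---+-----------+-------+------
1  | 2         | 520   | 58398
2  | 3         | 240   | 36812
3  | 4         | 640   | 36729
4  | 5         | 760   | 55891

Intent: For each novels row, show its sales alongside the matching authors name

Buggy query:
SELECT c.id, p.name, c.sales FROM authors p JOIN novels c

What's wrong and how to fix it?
Bug: JOIN with no ON clause produces a cartesian product; every novels row pairs with every authors row

Fix: Specify the join condition linking the foreign key to the parent id

Corrected query:
SELECT c.id, p.name, c.sales FROM authors p JOIN novels c ON c.author_id = p.id

Result:
id | name    | sales
---+---------+------
1  | Borges  | 58398
2  | Tolkien | 36812
3  | Orwell  | 36729
4  | Atwood  | 55891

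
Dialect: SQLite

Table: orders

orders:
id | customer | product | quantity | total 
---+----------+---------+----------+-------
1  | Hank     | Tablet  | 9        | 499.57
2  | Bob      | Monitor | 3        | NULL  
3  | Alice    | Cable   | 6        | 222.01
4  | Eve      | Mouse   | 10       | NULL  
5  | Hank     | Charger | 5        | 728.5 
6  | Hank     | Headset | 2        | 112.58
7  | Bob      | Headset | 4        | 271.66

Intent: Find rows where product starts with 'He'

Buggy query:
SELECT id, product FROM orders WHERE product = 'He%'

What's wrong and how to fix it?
Bug: '=' compares the literal string including the % character; pattern matching needs LIKE

Fix: Use LIKE for wildcard pattern matching

Corrected query:
SELECT id, product FROM orders WHERE product LIKE 'He%'

Result:
id | product
---+--------
6  | Headset
7  | Headset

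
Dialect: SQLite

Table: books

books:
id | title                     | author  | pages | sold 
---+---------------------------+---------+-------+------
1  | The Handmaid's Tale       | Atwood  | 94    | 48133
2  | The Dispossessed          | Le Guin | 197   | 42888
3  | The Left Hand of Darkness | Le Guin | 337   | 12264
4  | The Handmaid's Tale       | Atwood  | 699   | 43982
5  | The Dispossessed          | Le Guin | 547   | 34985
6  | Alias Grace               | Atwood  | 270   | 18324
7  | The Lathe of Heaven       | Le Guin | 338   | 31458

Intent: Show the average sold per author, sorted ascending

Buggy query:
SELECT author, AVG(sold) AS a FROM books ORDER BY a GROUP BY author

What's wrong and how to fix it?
Bug: ORDER BY appears before GROUP BY; SQL clause order requires GROUP BY first

Fix: Move ORDER BY to the end, after GROUP BY

Corrected query:
SELECT author, AVG(sold) AS a FROM books GROUP BY author ORDER BY a

Result:
author  | a       
--------+---------
Le Guin | 30398.75
Atwood  | 36813   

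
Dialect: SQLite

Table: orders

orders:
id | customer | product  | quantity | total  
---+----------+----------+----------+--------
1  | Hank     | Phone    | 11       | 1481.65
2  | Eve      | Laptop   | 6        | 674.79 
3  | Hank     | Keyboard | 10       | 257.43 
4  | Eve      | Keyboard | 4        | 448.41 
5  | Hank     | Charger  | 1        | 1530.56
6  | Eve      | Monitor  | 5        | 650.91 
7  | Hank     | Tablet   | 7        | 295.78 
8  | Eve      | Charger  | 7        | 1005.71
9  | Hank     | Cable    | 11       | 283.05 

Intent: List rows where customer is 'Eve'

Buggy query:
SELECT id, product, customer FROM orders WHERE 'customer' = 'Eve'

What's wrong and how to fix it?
Bug: Single quotes denote string literals in SQL; the column name is being compared as a constant string

Fix: Reference the column as customer without single quotes

Corrected query:
SELECT id, product, customer FROM orders WHERE customer = 'Eve'

Result:
id | product  | customer
---+----------+---------
2  | Laptop   | Eve     
4  | Keyboard | Eve     
6  | Monitor  | Eve     
8  | Charger  | Eve     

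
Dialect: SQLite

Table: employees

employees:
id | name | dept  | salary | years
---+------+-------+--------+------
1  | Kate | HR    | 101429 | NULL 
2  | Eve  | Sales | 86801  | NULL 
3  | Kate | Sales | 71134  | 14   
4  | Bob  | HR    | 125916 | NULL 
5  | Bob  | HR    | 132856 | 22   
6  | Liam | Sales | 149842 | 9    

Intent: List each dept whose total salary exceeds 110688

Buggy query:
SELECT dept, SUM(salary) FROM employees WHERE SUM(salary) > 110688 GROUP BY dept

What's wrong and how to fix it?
Bug: WHERE runs before GROUP BY, so aggregates aren't available there

Fix: Use HAVING (which filters groups after aggregation) instead of WHERE

Corrected query:
SELECT dept, SUM(salary) FROM employees GROUP BY dept HAVING SUM(salary) > 110688

Result:
dept  | SUM(salary)
------+------------
HR    | 360201     
Sales | 307777     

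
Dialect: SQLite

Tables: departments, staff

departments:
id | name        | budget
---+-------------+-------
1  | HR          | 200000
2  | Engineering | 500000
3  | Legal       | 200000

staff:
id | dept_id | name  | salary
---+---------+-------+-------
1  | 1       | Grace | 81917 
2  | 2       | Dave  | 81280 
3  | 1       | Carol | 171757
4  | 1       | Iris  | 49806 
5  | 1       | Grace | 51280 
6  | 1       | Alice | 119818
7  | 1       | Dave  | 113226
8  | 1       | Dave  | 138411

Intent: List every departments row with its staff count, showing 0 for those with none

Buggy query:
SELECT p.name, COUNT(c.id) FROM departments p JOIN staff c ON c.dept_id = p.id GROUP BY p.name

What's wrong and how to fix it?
Bug: An inner join excludes parents with zero children

Fix: Switch to LEFT JOIN to retain unmatched parent rows

Corrected query:
SELECT p.name, COUNT(c.id) FROM departments p LEFT JOIN staff c ON c.dept_id = p.id GROUP BY p.name

Result:
name        | COUNT(c.id)
------------+------------
Engineering | 1          
HR          | 7          
Legal       | 0          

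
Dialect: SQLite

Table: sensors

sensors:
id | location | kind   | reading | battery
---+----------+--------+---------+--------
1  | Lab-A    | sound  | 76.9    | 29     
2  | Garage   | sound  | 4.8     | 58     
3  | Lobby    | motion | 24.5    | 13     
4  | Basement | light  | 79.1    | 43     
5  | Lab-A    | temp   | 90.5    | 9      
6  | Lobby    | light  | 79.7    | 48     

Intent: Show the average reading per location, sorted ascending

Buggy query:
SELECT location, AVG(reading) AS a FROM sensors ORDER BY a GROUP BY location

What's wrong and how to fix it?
Bug: GROUP BY must precede ORDER BY

Fix: Reorder: SELECT … FROM … GROUP BY … ORDER BY …

Corrected query:
SELECT location, AVG(reading) AS a FROM sensors GROUP BY location ORDER BY a

Result:
location | a   
---------+-----
Garage   | 4.8 
Lobby    | 52.1
Basement | 79.1
Lab-A    | 83.7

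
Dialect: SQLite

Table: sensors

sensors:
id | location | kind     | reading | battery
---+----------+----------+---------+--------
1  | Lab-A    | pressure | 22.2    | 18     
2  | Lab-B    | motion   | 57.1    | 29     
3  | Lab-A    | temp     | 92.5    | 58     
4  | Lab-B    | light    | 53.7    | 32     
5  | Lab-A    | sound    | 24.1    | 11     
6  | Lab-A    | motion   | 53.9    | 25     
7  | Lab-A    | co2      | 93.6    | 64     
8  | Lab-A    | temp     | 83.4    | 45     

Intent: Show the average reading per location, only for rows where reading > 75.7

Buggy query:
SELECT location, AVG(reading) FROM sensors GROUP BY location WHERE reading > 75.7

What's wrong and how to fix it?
Bug: Row-level WHERE must come before GROUP BY in the clause order

Fix: Place WHERE between FROM and GROUP BY

Corrected query:
SELECT location, AVG(reading) FROM sensors WHERE reading > 75.7 GROUP BY location

Result:
location | AVG(reading)
---------+-------------
Lab-A    | 89.833333   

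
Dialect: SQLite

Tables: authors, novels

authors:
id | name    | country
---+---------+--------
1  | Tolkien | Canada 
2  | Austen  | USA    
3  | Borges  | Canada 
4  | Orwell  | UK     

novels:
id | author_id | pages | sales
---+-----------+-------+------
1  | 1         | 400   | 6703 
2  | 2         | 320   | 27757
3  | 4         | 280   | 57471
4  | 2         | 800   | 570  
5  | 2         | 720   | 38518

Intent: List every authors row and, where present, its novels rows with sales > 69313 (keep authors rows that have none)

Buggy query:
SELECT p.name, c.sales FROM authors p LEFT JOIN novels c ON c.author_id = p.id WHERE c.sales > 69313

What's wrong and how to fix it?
Bug: A WHERE condition on the right-hand table after LEFT JOIN drops unmatched parents

Fix: Move the right-table condition into the ON clause so unmatched parents are kept

Corrected query:
SELECT p.name, c.sales FROM authors p LEFT JOIN novels c ON c.author_id = p.id AND c.sales > 69313

Result:
name    | sales
--------+------
Tolkien | NULL 
Austen  | NULL 
Borges  | NULL 
Orwell  | NULL 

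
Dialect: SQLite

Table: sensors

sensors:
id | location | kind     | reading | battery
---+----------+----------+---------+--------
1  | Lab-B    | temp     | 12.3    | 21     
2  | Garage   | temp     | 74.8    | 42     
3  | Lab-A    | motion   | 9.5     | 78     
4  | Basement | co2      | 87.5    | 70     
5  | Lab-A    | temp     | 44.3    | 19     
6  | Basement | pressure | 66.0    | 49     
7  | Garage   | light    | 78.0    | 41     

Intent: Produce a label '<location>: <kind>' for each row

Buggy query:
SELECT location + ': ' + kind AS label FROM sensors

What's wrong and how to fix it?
Bug: SQLite uses || for string concatenation; + coerces text to numbers (yielding 0)

Fix: Use the || operator for string concatenation

Corrected query:
SELECT location || ': ' || kind AS label FROM sensors

Result:
label             
------------------
Lab-B: temp       
Garage: temp      
Lab-A: motion     
Basement: co2     
Lab-A: temp       
Basement: pressure
Garage: light     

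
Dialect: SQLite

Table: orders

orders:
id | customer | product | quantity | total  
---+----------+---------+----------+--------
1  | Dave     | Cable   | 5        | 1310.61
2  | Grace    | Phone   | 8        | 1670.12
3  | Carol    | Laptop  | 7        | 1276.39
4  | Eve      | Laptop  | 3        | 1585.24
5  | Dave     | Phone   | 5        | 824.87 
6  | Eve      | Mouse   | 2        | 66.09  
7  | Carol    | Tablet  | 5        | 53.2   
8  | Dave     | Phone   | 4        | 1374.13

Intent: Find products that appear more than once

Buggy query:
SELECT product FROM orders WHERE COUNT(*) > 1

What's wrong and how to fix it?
Bug: COUNT(*) is an aggregate and cannot be used in WHERE

Fix: Group first, then use HAVING for the count condition

Corrected query:
SELECT product FROM orders GROUP BY product HAVING COUNT(*) > 1

Result:
product
-------
Laptop 
Phone  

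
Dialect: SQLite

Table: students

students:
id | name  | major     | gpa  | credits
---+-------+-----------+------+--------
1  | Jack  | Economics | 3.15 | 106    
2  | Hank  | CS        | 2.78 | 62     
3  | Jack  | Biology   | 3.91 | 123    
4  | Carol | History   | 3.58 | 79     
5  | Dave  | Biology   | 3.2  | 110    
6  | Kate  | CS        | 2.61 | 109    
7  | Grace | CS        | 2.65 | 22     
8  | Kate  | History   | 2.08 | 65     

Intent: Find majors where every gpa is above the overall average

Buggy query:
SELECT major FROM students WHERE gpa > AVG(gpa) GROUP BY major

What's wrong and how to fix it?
Bug: WHERE evaluates per row before aggregation, so AVG() is unavailable

Fix: Compute the overall average in a scalar subquery and compare each group's MIN against it in HAVING

Corrected query:
SELECT major FROM students GROUP BY major HAVING MIN(gpa) > (SELECT AVG(gpa) FROM students)

Result:
major    
---------
Biology  
Economics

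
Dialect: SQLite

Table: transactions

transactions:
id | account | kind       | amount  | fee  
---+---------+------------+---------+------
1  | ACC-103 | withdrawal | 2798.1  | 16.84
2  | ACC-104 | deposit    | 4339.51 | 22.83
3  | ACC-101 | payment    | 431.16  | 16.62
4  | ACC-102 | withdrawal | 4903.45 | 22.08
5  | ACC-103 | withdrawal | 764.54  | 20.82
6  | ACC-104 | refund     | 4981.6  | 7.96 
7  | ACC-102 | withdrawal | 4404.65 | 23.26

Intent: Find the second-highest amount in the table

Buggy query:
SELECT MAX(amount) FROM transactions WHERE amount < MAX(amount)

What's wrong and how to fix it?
Bug: The inner MAX is an aggregate inside WHERE, which is not allowed

Fix: Compute the overall MAX in a subquery, then take MAX of rows below it

Corrected query:
SELECT MAX(amount) FROM transactions WHERE amount < (SELECT MAX(amount) FROM transactions)

Result:
MAX(amount)
-----------
4903.45    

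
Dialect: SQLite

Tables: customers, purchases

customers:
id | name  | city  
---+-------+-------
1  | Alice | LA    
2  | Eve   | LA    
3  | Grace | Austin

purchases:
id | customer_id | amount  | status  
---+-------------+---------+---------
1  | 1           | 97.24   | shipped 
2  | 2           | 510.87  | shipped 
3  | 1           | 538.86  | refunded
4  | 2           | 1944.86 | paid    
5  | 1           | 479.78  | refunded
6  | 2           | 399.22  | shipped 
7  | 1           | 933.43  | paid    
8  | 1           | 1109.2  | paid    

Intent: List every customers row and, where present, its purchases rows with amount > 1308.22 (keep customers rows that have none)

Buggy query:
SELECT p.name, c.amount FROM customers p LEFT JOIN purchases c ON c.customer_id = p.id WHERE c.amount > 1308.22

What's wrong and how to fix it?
Bug: A WHERE condition on the right-hand table after LEFT JOIN drops unmatched parents

Fix: Move the right-table condition into the ON clause so unmatched parents are kept

Corrected query:
SELECT p.name, c.amount FROM customers p LEFT JOIN purchases c ON c.customer_id = p.id AND c.amount > 1308.22

Result:
name  | amount 
------+--------
Alice | NULL   
Eve   | 1944.86
Grace | NULL   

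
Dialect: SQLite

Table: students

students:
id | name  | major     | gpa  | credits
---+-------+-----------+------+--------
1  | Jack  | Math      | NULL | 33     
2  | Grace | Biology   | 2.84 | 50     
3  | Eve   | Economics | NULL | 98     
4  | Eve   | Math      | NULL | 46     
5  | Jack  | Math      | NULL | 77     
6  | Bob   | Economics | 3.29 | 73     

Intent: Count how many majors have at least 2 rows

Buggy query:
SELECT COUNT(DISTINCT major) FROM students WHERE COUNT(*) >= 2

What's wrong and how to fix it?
Bug: COUNT(*) cannot appear in WHERE; the per-group count doesn't exist yet

Fix: Use a subquery that GROUPs and filters with HAVING, then count its rows

Corrected query:
SELECT COUNT(*) FROM (SELECT major FROM students GROUP BY major HAVING COUNT(*) >= 2)

Result:
COUNT(*)
--------
2       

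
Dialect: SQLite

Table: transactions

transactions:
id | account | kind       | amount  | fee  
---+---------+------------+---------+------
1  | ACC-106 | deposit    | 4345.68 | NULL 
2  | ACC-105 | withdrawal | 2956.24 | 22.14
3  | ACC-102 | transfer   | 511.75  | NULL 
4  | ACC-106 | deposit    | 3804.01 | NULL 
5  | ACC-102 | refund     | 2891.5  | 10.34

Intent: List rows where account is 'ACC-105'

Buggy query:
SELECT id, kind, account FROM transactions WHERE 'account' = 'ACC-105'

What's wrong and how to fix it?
Bug: Single quotes denote string literals in SQL; the column name is being compared as a constant string

Fix: Remove the quotes around the column name (or use double quotes for an identifier)

Corrected query:
SELECT id, kind, account FROM transactions WHERE account = 'ACC-105'

Result:
id | kind       | account
---+------------+--------
2  | withdrawal | ACC-105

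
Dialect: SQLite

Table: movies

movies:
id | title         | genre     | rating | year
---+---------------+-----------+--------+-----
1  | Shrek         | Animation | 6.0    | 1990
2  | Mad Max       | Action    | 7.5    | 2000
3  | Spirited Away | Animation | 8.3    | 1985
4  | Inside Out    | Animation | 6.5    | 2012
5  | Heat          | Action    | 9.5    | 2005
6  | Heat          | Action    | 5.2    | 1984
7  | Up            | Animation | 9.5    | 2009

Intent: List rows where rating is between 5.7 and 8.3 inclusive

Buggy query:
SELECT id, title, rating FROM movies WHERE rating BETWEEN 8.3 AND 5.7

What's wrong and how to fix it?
Bug: BETWEEN expects the lower bound first; with 8.3 AND 5.7 the range is empty

Fix: Swap the bounds so the smaller value comes first

Corrected query:
SELECT id, title, rating FROM movies WHERE rating BETWEEN 5.7 AND 8.3

Result:
id | title         | rating
---+---------------+-------
1  | Shrek         | 6     
2  | Mad Max       | 7.5   
3  | Spirited Away | 8.3   
4  | Inside Out    | 6.5   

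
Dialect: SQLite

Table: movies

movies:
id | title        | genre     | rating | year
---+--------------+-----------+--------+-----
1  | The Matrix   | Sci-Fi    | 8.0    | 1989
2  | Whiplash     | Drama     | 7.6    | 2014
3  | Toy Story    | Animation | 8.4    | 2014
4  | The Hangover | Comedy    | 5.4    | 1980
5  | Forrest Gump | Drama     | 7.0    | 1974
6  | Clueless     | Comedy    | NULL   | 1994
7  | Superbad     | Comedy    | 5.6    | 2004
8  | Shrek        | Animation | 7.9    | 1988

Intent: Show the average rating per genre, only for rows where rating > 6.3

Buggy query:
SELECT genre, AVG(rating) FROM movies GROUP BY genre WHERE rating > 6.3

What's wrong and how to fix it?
Bug: WHERE cannot follow GROUP BY

Fix: Place WHERE between FROM and GROUP BY

Corrected query:
SELECT genre, AVG(rating) FROM movies WHERE rating > 6.3 GROUP BY genre

Result:
genre     | AVG(rating)
----------+------------
Animation | 8.15       
Drama     | 7.3        
Sci-Fi    | 8          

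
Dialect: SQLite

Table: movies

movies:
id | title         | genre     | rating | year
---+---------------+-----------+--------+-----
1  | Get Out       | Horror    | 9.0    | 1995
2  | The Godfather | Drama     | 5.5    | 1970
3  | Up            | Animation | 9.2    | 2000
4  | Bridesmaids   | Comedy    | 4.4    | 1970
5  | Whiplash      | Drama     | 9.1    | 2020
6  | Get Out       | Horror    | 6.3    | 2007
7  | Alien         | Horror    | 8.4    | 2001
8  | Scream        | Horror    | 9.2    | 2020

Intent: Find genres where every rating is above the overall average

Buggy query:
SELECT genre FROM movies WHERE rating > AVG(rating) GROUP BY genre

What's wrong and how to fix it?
Bug: WHERE evaluates per row before aggregation, so AVG() is unavailable

Fix: Use a subquery for AVG and a HAVING MIN(...) filter so the condition holds for every row in the group

Corrected query:
SELECT genre FROM movies GROUP BY genre HAVING MIN(rating) > (SELECT AVG(rating) FROM movies)

Result:
genre    
---------
Animation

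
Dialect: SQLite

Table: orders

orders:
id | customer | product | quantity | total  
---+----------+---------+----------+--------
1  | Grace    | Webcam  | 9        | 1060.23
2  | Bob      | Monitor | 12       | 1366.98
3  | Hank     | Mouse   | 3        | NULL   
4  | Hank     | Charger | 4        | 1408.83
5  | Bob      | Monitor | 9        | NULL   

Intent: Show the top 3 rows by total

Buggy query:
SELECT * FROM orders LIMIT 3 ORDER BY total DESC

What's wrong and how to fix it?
Bug: ORDER BY cannot follow LIMIT; LIMIT is the final clause

Fix: Sort with ORDER BY, then apply LIMIT

Corrected query:
SELECT * FROM orders ORDER BY total DESC LIMIT 3

Result:
id | customer | product | quantity | total  
---+----------+---------+----------+--------
4  | Hank     | Charger | 4        | 1408.83
2  | Bob      | Monitor | 12       | 1366.98
1  | Grace    | Webcam  | 9        | 1060.23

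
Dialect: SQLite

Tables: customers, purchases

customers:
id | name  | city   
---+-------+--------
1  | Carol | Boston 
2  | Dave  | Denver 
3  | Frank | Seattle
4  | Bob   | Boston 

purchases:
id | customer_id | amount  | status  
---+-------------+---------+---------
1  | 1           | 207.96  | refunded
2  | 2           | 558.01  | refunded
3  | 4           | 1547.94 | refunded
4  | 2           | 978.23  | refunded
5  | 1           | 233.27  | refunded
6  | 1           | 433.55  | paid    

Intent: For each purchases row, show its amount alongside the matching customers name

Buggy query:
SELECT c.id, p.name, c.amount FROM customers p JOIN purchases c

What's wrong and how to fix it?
Bug: Missing join condition: each purchases row is matched to all customers rows instead of just its own

Fix: Specify the join condition linking the foreign key to the parent id

Corrected query:
SELECT c.id, p.name, c.amount FROM customers p JOIN purchases c ON c.customer_id = p.id

Result:
id | name  | amount 
---+-------+--------
1  | Carol | 207.96 
2  | Dave  | 558.01 
3  | Bob   | 1547.94
4  | Dave  | 978.23 
5  | Carol | 233.27 
6  | Carol | 433.55 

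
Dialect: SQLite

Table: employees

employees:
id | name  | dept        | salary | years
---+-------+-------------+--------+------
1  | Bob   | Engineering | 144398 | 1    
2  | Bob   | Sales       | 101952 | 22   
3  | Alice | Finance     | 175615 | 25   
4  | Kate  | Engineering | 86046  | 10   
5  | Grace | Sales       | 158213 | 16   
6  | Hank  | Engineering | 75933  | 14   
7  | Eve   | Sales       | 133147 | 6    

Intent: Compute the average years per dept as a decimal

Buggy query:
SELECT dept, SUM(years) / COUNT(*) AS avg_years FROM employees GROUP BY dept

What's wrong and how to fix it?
Bug: Both operands are integers, so '/' performs integer division and truncates

Fix: Cast one side to REAL so the division keeps the fractional part

Corrected query:
SELECT dept, SUM(years) * 1.0 / COUNT(*) AS avg_years FROM employees GROUP BY dept

Result:
dept        | avg_years
------------+----------
Engineering | 8.333333 
Finance     | 25       
Sales       | 14.666667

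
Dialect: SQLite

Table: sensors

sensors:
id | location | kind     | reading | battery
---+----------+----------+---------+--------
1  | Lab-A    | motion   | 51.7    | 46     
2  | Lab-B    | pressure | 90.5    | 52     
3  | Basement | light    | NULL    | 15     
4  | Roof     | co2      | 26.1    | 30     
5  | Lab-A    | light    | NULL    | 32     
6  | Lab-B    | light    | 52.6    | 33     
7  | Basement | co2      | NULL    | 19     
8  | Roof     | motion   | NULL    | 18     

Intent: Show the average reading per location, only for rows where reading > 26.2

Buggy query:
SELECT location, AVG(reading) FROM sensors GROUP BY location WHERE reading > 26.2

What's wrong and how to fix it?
Bug: WHERE cannot follow GROUP BY

Fix: Place WHERE between FROM and GROUP BY

Corrected query:
SELECT location, AVG(reading) FROM sensors WHERE reading > 26.2 GROUP BY location

Result:
location | AVG(reading)
---------+-------------
Lab-A    | 51.7        
Lab-B    | 71.55       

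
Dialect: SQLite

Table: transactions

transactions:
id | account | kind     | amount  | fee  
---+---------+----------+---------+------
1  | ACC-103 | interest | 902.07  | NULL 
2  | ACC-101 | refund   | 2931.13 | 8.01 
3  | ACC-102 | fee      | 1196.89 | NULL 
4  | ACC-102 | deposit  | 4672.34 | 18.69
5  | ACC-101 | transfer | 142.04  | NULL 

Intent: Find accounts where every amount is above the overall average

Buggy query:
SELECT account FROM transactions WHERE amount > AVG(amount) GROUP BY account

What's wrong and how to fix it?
Bug: AVG() is an aggregate; it can't sit directly in WHERE

Fix: Use a subquery for AVG and a HAVING MIN(...) filter so the condition holds for every row in the group

Corrected query:
SELECT account FROM transactions GROUP BY account HAVING MIN(amount) > (SELECT AVG(amount) FROM transactions)

Result:
(no rows)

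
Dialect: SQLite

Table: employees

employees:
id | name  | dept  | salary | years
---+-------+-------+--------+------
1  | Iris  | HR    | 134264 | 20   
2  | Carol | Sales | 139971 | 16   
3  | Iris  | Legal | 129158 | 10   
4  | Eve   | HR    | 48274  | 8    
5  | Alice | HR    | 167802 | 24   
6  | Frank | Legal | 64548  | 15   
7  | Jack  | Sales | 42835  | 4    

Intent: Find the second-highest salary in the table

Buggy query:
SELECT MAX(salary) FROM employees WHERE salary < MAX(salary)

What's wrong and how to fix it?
Bug: MAX(salary) on the right of the comparison is an aggregate-in-WHERE error

Fix: Compute the overall MAX in a subquery, then take MAX of rows below it

Corrected query:
SELECT MAX(salary) FROM employees WHERE salary < (SELECT MAX(salary) FROM employees)

Result:
MAX(salary)
-----------
139971     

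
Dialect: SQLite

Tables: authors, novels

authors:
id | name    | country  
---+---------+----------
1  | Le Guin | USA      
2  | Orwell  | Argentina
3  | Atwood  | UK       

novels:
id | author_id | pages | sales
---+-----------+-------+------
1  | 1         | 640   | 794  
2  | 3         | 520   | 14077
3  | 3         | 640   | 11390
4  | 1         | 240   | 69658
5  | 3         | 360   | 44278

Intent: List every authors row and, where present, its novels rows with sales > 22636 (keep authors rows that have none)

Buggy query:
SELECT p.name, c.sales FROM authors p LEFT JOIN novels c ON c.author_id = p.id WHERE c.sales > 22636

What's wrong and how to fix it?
Bug: Filtering c.sales in WHERE discards the NULL rows produced by LEFT JOIN, turning it into an inner join

Fix: Put 'c.sales > 22636' in the JOIN's ON clause instead of WHERE

Corrected query:
SELECT p.name, c.sales FROM authors p LEFT JOIN novels c ON c.author_id = p.id AND c.sales > 22636

Result:
name    | sales
--------+------
Le Guin | 69658
Orwell  | NULL 
Atwood  | 44278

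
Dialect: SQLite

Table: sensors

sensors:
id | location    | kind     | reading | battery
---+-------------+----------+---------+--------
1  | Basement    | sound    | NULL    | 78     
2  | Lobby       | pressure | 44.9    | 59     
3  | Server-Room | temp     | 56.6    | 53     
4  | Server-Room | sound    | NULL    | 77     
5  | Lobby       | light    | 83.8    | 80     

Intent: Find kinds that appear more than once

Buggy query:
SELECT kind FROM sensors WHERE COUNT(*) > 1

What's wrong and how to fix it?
Bug: WHERE can't reference COUNT(*); aggregates are computed after WHERE

Fix: Group first, then use HAVING for the count condition

Corrected query:
SELECT kind FROM sensors GROUP BY kind HAVING COUNT(*) > 1

Result:
kind 
-----
sound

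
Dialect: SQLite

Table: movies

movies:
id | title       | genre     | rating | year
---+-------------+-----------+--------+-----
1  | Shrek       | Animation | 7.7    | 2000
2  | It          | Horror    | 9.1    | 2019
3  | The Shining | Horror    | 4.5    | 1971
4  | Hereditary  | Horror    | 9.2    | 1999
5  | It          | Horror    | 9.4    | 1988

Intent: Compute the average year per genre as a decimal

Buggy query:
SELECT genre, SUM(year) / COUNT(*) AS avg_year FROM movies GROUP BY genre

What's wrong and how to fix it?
Bug: SUM(year) and COUNT(*) are both integers; the division truncates the fractional part

Fix: Multiply by 1.0 (or CAST to REAL) to force floating-point division

Corrected query:
SELECT genre, SUM(year) * 1.0 / COUNT(*) AS avg_year FROM movies GROUP BY genre

Result:
genre     | avg_year
----------+---------
Animation | 2000    
Horror    | 1994.25 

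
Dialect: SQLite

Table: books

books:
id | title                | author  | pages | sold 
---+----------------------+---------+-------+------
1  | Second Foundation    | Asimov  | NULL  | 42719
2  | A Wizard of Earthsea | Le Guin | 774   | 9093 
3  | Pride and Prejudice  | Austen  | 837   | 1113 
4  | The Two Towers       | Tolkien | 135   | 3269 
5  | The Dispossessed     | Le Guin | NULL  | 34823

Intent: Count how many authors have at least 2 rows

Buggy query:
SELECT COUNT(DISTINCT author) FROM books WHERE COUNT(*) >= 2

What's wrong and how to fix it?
Bug: WHERE filters individual rows, not groups, so a group-level COUNT is invalid there

Fix: Group first with HAVING COUNT(*) >= 2, then COUNT the resulting groups

Corrected query:
SELECT COUNT(*) FROM (SELECT author FROM books GROUP BY author HAVING COUNT(*) >= 2)

Result:
COUNT(*)
--------
1       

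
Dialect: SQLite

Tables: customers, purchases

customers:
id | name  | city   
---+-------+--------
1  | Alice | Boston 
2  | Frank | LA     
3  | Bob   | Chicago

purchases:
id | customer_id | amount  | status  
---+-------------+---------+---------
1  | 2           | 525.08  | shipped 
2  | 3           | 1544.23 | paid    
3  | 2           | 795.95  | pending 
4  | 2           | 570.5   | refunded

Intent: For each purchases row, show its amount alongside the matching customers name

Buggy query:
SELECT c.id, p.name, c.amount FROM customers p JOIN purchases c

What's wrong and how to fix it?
Bug: JOIN with no ON clause produces a cartesian product; every purchases row pairs with every customers row

Fix: Specify the join condition linking the foreign key to the parent id

Corrected query:
SELECT c.id, p.name, c.amount FROM customers p JOIN purchases c ON c.customer_id = p.id

Result:
id | name  | amount 
---+-------+--------
1  | Frank | 525.08 
2  | Bob   | 1544.23
3  | Frank | 795.95 
4  | Frank | 570.5  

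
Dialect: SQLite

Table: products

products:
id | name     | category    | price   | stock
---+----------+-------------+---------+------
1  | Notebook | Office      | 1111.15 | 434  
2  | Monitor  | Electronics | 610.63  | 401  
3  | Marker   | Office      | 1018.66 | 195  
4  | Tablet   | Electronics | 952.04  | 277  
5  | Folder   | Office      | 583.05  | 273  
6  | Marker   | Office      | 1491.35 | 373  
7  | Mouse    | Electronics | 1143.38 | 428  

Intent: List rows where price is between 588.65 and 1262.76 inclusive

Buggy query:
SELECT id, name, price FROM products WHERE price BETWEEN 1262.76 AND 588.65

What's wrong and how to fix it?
Bug: BETWEEN expects the lower bound first; with 1262.76 AND 588.65 the range is empty

Fix: Swap the bounds so the smaller value comes first

Corrected query:
SELECT id, name, price FROM products WHERE price BETWEEN 588.65 AND 1262.76

Result:
id | name     | price  
---+----------+--------
1  | Notebook | 1111.15
2  | Monitor  | 610.63 
3  | Marker   | 1018.66
4  | Tablet   | 952.04 
7  | Mouse    | 1143.38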